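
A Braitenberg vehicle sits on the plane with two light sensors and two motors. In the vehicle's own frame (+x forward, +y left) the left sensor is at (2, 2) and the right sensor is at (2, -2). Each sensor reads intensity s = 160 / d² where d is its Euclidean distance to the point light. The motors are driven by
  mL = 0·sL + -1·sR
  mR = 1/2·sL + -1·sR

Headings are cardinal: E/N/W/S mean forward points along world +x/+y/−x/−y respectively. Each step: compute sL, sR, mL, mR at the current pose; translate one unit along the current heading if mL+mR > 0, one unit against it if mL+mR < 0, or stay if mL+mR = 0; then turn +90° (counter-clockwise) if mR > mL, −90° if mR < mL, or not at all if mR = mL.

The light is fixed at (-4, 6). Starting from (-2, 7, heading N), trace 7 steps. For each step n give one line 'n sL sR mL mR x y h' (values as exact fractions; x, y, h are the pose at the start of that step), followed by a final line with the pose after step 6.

0 160/9 32/5 -32/5 112/45 -2 7 N
1 40 40 -40 -20 -2 6 W
2 160/29 32 -32 -848/29 -1 6 S
3 80/17 80/13 -80/13 -840/221 -1 7 E
4 160/9 32/5 -32/5 112/45 -2 7 N
5 40 40 -40 -20 -2 6 W
6 160/29 32 -32 -848/29 -1 6 S
final -1 7 E

n=0: pose=(-2,7,N); sL=160/9, sR=32/5; mL=-32/5, mR=112/45; mL+mR=-176/45 → advance -1; mR−mL=80/9 → turn +1·90°
n=1: pose=(-2,6,W); sL=40, sR=40; mL=-40, mR=-20; mL+mR=-60 → advance -1; mR−mL=20 → turn +1·90°
n=2: pose=(-1,6,S); sL=160/29, sR=32; mL=-32, mR=-848/29; mL+mR=-1776/29 → advance -1; mR−mL=80/29 → turn +1·90°
n=3: pose=(-1,7,E); sL=80/17, sR=80/13; mL=-80/13, mR=-840/221; mL+mR=-2200/221 → advance -1; mR−mL=40/17 → turn +1·90°
n=4: pose=(-2,7,N); sL=160/9, sR=32/5; mL=-32/5, mR=112/45; mL+mR=-176/45 → advance -1; mR−mL=80/9 → turn +1·90°
n=5: pose=(-2,6,W); sL=40, sR=40; mL=-40, mR=-20; mL+mR=-60 → advance -1; mR−mL=20 → turn +1·90°
n=6: pose=(-1,6,S); sL=160/29, sR=32; mL=-32, mR=-848/29; mL+mR=-1776/29 → advance -1; mR−mL=80/29 → turn +1·90°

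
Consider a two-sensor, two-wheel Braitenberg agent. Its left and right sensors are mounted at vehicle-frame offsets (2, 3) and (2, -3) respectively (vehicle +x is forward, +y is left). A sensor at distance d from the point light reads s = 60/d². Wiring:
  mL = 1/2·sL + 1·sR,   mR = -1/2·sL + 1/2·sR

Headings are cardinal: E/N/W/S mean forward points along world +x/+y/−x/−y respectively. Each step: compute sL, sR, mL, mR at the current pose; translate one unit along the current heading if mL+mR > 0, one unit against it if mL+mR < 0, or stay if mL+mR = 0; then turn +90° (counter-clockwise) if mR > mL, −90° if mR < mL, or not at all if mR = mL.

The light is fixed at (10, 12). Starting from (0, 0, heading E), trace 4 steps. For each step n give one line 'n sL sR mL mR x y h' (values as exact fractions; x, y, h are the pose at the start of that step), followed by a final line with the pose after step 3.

0 12/29 60/289 3474/8381 -864/8381 0 0 E
1 15/58 3/17 603/1972 -81/1972 1 0 S
2 60/377 60/221 2250/6409 360/6409 1 -1 W
3 6/29 6/17 225/493 36/493 0 -1 N
final 0 0 E

n=0: pose=(0,0,E); sL=12/29, sR=60/289; mL=3474/8381, mR=-864/8381; mL+mR=90/289 → advance +1; mR−mL=-4338/8381 → turn -1·90°
n=1: pose=(1,0,S); sL=15/58, sR=3/17; mL=603/1972, mR=-81/1972; mL+mR=9/34 → advance +1; mR−mL=-171/493 → turn -1·90°
n=2: pose=(1,-1,W); sL=60/377, sR=60/221; mL=2250/6409, mR=360/6409; mL+mR=90/221 → advance +1; mR−mL=-1890/6409 → turn -1·90°
n=3: pose=(0,-1,N); sL=6/29, sR=6/17; mL=225/493, mR=36/493; mL+mR=9/17 → advance +1; mR−mL=-189/493 → turn -1·90°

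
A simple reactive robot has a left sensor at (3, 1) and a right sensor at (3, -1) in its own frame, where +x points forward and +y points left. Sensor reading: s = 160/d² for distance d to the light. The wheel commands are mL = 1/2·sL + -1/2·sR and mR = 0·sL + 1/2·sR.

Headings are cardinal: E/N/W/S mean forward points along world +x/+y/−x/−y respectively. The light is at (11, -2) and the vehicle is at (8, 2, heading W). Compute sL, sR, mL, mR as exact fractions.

32/9 160/61 256/549 80/61

left sensor world pos  = (5, 1); dL² = 45
right sensor world pos = (5, 3); dR² = 61
sL = 160/45 = 32/9
sR = 160/61 = 160/61
mL = 1/2·sL + -1/2·sR = 256/549
mR = 0·sL + 1/2·sR = 80/61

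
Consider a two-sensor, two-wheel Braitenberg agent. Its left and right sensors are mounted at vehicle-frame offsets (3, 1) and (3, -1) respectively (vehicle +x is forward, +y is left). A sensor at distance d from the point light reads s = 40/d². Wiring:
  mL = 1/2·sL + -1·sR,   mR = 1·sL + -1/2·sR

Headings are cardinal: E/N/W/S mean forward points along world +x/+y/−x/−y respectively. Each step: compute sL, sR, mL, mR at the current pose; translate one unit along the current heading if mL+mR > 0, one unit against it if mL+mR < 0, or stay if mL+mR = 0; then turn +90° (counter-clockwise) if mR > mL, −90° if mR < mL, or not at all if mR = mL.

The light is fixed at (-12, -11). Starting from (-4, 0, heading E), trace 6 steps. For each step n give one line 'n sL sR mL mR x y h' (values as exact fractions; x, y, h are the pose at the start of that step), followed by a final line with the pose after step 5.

n=0: pose=(-4,0,E); sL=8/53, sR=40/221; mL=-1236/11713, mR=708/11713; mL+mR=-528/11713 → advance -1; mR−mL=1944/11713 → turn +1·90°
n=1: pose=(-5,0,N); sL=5/29, sR=2/13; mL=-51/754, mR=36/377; mL+mR=21/754 → advance +1; mR−mL=123/754 → turn +1·90°
n=2: pose=(-5,1,W); sL=40/137, sR=8/37; mL=-356/5069, mR=932/5069; mL+mR=576/5069 → advance +1; mR−mL=1288/5069 → turn +1·90°
n=3: pose=(-6,1,S); sL=4/13, sR=20/53; mL=-154/689, mR=82/689; mL+mR=-72/689 → advance -1; mR−mL=236/689 → turn +1·90°
n=4: pose=(-6,2,E); sL=40/277, sR=8/45; mL=-1316/12465, mR=692/12465; mL+mR=-208/4155 → advance -1; mR−mL=2008/12465 → turn +1·90°
n=5: pose=(-7,2,N); sL=5/34, sR=10/73; mL=-315/4964, mR=195/2482; mL+mR=75/4964 → advance +1; mR−mL=705/4964 → turn +1·90°

0 8/53 40/221 -1236/11713 708/11713 -4 0 E
1 5/29 2/13 -51/754 36/377 -5 0 N
2 40/137 8/37 -356/5069 932/5069 -5 1 W
3 4/13 20/53 -154/689 82/689 -6 1 S
4 40/277 8/45 -1316/12465 692/12465 -6 2 E
5 5/34 10/73 -315/4964 195/2482 -7 2 N
final -7 3 W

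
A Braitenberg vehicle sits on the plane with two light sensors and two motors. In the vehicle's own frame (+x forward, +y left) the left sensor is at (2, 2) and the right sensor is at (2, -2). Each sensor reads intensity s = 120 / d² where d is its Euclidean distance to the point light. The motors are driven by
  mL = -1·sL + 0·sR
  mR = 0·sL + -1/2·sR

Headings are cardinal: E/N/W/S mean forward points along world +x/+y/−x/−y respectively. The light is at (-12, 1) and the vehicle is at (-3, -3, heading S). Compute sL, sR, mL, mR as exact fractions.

120/157 24/17 -120/157 -12/17

left sensor world pos  = (-1, -5); dL² = 157
right sensor world pos = (-5, -5); dR² = 85
sL = 120/157 = 120/157
sR = 120/85 = 24/17
mL = -1·sL + 0·sR = -120/157
mR = 0·sL + -1/2·sR = -12/17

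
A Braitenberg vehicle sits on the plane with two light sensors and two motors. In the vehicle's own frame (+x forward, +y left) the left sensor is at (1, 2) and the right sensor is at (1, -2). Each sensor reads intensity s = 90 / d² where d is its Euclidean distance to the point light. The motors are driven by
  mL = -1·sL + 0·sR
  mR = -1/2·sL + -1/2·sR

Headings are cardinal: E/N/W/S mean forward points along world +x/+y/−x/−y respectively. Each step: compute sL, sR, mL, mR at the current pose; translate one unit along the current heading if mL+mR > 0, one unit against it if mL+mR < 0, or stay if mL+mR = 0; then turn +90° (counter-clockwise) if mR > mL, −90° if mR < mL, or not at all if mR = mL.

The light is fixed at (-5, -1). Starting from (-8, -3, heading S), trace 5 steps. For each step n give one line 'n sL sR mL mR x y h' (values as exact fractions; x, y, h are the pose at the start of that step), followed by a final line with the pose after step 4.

n=0: pose=(-8,-3,S); sL=9, sR=45/17; mL=-9, mR=-99/17; mL+mR=-252/17 → advance -1; mR−mL=54/17 → turn +1·90°
n=1: pose=(-8,-2,E); sL=18, sR=90/13; mL=-18, mR=-162/13; mL+mR=-396/13 → advance -1; mR−mL=72/13 → turn +1·90°
n=2: pose=(-9,-2,N); sL=5/2, sR=45/2; mL=-5/2, mR=-25/2; mL+mR=-15 → advance -1; mR−mL=-10 → turn -1·90°
n=3: pose=(-9,-3,E); sL=10, sR=18/5; mL=-10, mR=-34/5; mL+mR=-84/5 → advance -1; mR−mL=16/5 → turn +1·90°
n=4: pose=(-10,-3,N); sL=9/5, sR=9; mL=-9/5, mR=-27/5; mL+mR=-36/5 → advance -1; mR−mL=-18/5 → turn -1·90°

0 9 45/17 -9 -99/17 -8 -3 S
1 18 90/13 -18 -162/13 -8 -2 E
2 5/2 45/2 -5/2 -25/2 -9 -2 N
3 10 18/5 -10 -34/5 -9 -3 E
4 9/5 9 -9/5 -27/5 -10 -3 N
final -10 -4 E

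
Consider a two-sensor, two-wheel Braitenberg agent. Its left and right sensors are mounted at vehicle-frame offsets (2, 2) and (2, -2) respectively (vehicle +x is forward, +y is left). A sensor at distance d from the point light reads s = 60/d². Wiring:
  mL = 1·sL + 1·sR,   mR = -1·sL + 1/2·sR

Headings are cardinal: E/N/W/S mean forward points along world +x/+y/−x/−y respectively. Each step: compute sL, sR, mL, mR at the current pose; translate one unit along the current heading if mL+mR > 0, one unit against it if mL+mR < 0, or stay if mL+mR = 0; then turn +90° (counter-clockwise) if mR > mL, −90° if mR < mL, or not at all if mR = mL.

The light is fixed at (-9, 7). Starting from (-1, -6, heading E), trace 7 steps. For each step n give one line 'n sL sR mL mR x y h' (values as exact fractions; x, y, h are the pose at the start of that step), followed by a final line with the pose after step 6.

n=0: pose=(-1,-6,E); sL=60/221, sR=12/65; mL=504/1105, mR=-198/1105; mL+mR=18/65 → advance +1; mR−mL=-54/85 → turn -1·90°
n=1: pose=(0,-6,S); sL=30/173, sR=30/137; mL=9300/23701, mR=-1515/23701; mL+mR=45/137 → advance +1; mR−mL=-10815/23701 → turn -1·90°
n=2: pose=(0,-7,W); sL=12/61, sR=60/193; mL=5976/11773, mR=-486/11773; mL+mR=90/193 → advance +1; mR−mL=-6462/11773 → turn -1·90°
n=3: pose=(-1,-7,N); sL=1/3, sR=15/61; mL=106/183, mR=-77/366; mL+mR=45/122 → advance +1; mR−mL=-289/366 → turn -1·90°
n=4: pose=(-1,-6,E); sL=60/221, sR=12/65; mL=504/1105, mR=-198/1105; mL+mR=18/65 → advance +1; mR−mL=-54/85 → turn -1·90°
n=5: pose=(0,-6,S); sL=30/173, sR=30/137; mL=9300/23701, mR=-1515/23701; mL+mR=45/137 → advance +1; mR−mL=-10815/23701 → turn -1·90°
n=6: pose=(0,-7,W); sL=12/61, sR=60/193; mL=5976/11773, mR=-486/11773; mL+mR=90/193 → advance +1; mR−mL=-6462/11773 → turn -1·90°

0 60/221 12/65 504/1105 -198/1105 -1 -6 E
1 30/173 30/137 9300/23701 -1515/23701 0 -6 S
2 12/61 60/193 5976/11773 -486/11773 0 -7 W
3 1/3 15/61 106/183 -77/366 -1 -7 N
4 60/221 12/65 504/1105 -198/1105 -1 -6 E
5 30/173 30/137 9300/23701 -1515/23701 0 -6 S
6 12/61 60/193 5976/11773 -486/11773 0 -7 W
final -1 -7 N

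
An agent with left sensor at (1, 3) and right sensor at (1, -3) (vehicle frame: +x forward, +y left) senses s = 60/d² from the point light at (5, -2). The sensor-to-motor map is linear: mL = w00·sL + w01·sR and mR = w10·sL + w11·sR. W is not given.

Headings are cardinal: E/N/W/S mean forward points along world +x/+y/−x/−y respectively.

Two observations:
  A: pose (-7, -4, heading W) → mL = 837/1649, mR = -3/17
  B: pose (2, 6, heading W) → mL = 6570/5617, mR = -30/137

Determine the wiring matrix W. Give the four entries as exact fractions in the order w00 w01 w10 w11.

obs A: pose=(-7,-4,W) → sL=30/97, sR=6/17, mL=837/1649, mR=-3/17
obs B: pose=(2,6,W) → sL=60/41, sR=60/137, mL=6570/5617, mR=-30/137
sensor matrix S = [[30/97, 6/17], [60/41, 60/137]]; det S = -3529440/9262433
solve [mL_A; mL_B] = S·[w00; w01] and [mR_A; mR_B] = S·[w10; w11]:
  w00 = 1/2, w01 = 1, w10 = 0, w11 = -1/2

1/2 1 0 -1/2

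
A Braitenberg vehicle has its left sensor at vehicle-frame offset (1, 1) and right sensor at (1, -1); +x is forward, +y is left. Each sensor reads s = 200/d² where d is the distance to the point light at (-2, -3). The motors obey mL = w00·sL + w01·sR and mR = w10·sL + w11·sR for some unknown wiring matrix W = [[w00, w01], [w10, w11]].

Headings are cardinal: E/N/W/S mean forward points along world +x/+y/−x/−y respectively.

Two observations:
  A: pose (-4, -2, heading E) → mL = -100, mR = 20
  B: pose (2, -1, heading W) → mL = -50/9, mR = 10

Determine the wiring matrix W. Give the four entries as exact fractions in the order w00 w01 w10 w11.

obs A: pose=(-4,-2,E) → sL=40, sR=200, mL=-100, mR=20
obs B: pose=(2,-1,W) → sL=20, sR=100/9, mL=-50/9, mR=10
sensor matrix S = [[40, 200], [20, 100/9]]; det S = -32000/9
solve [mL_A; mL_B] = S·[w00; w01] and [mR_A; mR_B] = S·[w10; w11]:
  w00 = 0, w01 = -1/2, w10 = 1/2, w11 = 0

0 -1/2 1/2 0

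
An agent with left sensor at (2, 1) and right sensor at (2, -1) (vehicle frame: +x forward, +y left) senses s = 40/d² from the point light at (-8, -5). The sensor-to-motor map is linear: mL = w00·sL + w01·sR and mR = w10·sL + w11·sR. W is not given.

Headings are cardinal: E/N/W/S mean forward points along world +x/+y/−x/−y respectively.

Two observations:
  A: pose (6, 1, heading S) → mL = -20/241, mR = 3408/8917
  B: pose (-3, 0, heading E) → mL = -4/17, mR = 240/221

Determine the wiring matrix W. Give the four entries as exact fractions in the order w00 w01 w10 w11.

-1/2 0 1 1

obs A: pose=(6,1,S) → sL=40/241, sR=8/37, mL=-20/241, mR=3408/8917
obs B: pose=(-3,0,E) → sL=8/17, sR=8/13, mL=-4/17, mR=240/221
sensor matrix S = [[40/241, 8/37], [8/17, 8/13]]; det S = 768/1970657
solve [mL_A; mL_B] = S·[w00; w01] and [mR_A; mR_B] = S·[w10; w11]:
  w00 = -1/2, w01 = 0, w10 = 1, w11 = 1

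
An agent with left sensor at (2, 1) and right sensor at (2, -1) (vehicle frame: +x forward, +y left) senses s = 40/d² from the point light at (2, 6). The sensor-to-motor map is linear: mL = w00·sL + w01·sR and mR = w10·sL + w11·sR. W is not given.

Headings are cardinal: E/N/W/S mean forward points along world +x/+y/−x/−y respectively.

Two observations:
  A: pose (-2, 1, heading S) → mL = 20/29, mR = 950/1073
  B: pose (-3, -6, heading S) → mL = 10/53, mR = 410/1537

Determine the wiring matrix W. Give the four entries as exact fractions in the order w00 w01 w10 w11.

obs A: pose=(-2,1,S) → sL=20/29, sR=20/37, mL=20/29, mR=950/1073
obs B: pose=(-3,-6,S) → sL=10/53, sR=5/29, mL=10/53, mR=410/1537
sensor matrix S = [[20/29, 20/37], [10/53, 5/29]]; det S = 27900/1649201
solve [mL_A; mL_B] = S·[w00; w01] and [mR_A; mR_B] = S·[w10; w11]:
  w00 = 1, w01 = 0, w10 = 1/2, w11 = 1

1 0 1/2 1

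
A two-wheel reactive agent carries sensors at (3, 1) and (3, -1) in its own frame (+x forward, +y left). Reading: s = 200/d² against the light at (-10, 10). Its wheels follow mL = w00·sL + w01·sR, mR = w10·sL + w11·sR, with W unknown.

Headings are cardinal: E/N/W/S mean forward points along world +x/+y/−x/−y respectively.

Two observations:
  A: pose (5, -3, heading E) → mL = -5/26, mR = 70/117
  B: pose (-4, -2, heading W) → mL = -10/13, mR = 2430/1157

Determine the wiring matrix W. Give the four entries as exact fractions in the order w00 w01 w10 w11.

0 -1/2 1/2 1

obs A: pose=(5,-3,E) → sL=50/117, sR=5/13, mL=-5/26, mR=70/117
obs B: pose=(-4,-2,W) → sL=100/89, sR=20/13, mL=-10/13, mR=2430/1157
sensor matrix S = [[50/117, 5/13], [100/89, 20/13]]; det S = 30500/135369
solve [mL_A; mL_B] = S·[w00; w01] and [mR_A; mR_B] = S·[w10; w11]:
  w00 = 0, w01 = -1/2, w10 = 1/2, w11 = 1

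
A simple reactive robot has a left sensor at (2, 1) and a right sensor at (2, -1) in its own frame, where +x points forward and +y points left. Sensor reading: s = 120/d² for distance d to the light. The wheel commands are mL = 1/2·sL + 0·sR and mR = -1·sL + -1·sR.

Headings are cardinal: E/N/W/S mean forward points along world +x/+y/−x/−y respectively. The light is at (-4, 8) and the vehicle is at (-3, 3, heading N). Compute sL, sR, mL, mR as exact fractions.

40/3 120/13 20/3 -880/39

left sensor world pos  = (-4, 5); dL² = 9
right sensor world pos = (-2, 5); dR² = 13
sL = 120/9 = 40/3
sR = 120/13 = 120/13
mL = 1/2·sL + 0·sR = 20/3
mR = -1·sL + -1·sR = -880/39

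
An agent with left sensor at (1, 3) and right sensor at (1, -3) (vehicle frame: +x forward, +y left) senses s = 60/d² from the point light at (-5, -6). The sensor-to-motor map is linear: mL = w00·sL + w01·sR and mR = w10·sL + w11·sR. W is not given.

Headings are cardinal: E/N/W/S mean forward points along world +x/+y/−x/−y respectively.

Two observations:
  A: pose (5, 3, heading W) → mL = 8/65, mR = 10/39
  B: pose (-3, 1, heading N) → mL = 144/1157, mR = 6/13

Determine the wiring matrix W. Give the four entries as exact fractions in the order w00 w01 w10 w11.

1/2 -1/2 1/2 0

obs A: pose=(5,3,W) → sL=20/39, sR=4/15, mL=8/65, mR=10/39
obs B: pose=(-3,1,N) → sL=12/13, sR=60/89, mL=144/1157, mR=6/13
sensor matrix S = [[20/39, 4/15], [12/13, 60/89]]; det S = 576/5785
solve [mL_A; mL_B] = S·[w00; w01] and [mR_A; mR_B] = S·[w10; w11]:
  w00 = 1/2, w01 = -1/2, w10 = 1/2, w11 = 0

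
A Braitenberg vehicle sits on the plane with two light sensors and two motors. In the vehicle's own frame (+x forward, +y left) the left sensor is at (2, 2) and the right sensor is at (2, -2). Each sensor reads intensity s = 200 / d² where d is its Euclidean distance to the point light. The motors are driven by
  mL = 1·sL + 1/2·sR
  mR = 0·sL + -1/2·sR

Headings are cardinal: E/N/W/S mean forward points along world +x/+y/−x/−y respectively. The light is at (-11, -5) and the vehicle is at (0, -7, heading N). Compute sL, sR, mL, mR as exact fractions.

200/81 200/169 41900/13689 -100/169

left sensor world pos  = (-2, -5); dL² = 81
right sensor world pos = (2, -5); dR² = 169
sL = 200/81 = 200/81
sR = 200/169 = 200/169
mL = 1·sL + 1/2·sR = 41900/13689
mR = 0·sL + -1/2·sR = -100/169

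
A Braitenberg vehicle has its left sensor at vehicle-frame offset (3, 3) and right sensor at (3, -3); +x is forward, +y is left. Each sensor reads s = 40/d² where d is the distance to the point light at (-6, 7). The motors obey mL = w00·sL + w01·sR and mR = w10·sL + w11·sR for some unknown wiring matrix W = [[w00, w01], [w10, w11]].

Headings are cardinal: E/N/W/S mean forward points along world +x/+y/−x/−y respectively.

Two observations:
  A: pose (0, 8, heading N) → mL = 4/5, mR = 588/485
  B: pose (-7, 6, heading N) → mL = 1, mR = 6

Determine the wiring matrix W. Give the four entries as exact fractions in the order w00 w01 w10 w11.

obs A: pose=(0,8,N) → sL=8/5, sR=40/97, mL=4/5, mR=588/485
obs B: pose=(-7,6,N) → sL=2, sR=5, mL=1, mR=6
sensor matrix S = [[8/5, 40/97], [2, 5]]; det S = 696/97
solve [mL_A; mL_B] = S·[w00; w01] and [mR_A; mR_B] = S·[w10; w11]:
  w00 = 1/2, w01 = 0, w10 = 1/2, w11 = 1

1/2 0 1/2 1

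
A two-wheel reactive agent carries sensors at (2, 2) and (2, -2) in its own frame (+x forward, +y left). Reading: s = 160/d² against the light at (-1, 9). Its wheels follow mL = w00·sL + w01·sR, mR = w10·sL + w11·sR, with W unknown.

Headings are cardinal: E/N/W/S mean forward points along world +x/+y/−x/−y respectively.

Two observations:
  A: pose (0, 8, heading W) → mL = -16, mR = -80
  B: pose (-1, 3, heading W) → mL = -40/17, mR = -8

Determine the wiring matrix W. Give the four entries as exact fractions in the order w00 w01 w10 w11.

-1 0 0 -1

obs A: pose=(0,8,W) → sL=16, sR=80, mL=-16, mR=-80
obs B: pose=(-1,3,W) → sL=40/17, sR=8, mL=-40/17, mR=-8
sensor matrix S = [[16, 80], [40/17, 8]]; det S = -1024/17
solve [mL_A; mL_B] = S·[w00; w01] and [mR_A; mR_B] = S·[w10; w11]:
  w00 = -1, w01 = 0, w10 = 0, w11 = -1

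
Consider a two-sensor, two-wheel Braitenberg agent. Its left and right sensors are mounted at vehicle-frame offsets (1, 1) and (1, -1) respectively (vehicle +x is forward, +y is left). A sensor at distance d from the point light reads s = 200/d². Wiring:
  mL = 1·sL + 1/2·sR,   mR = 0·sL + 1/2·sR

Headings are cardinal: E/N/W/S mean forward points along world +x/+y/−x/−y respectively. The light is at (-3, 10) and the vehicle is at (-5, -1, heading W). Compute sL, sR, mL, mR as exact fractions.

left sensor world pos  = (-6, -2); dL² = 153
right sensor world pos = (-6, 0); dR² = 109
sL = 200/153 = 200/153
sR = 200/109 = 200/109
mL = 1·sL + 1/2·sR = 37100/16677
mR = 0·sL + 1/2·sR = 100/109

200/153 200/109 37100/16677 100/109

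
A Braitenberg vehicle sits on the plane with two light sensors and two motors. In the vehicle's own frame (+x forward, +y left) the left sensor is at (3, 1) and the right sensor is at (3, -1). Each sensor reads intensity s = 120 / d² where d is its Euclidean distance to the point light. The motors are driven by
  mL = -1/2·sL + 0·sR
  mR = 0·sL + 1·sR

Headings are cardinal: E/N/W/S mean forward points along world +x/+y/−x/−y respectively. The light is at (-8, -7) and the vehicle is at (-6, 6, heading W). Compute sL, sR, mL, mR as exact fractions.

24/29 120/197 -12/29 120/197

left sensor world pos  = (-9, 5); dL² = 145
right sensor world pos = (-9, 7); dR² = 197
sL = 120/145 = 24/29
sR = 120/197 = 120/197
mL = -1/2·sL + 0·sR = -12/29
mR = 0·sL + 1·sR = 120/197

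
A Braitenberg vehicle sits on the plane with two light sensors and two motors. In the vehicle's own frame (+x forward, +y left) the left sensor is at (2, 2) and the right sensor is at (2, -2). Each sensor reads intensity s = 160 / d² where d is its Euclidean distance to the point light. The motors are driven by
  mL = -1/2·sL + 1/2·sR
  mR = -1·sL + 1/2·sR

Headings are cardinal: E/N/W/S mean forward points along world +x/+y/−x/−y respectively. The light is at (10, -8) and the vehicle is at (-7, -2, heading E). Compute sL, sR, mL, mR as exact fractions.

160/289 160/241 3840/69649 -15440/69649

left sensor world pos  = (-5, 0); dL² = 289
right sensor world pos = (-5, -4); dR² = 241
sL = 160/289 = 160/289
sR = 160/241 = 160/241
mL = -1/2·sL + 1/2·sR = 3840/69649
mR = -1·sL + 1/2·sR = -15440/69649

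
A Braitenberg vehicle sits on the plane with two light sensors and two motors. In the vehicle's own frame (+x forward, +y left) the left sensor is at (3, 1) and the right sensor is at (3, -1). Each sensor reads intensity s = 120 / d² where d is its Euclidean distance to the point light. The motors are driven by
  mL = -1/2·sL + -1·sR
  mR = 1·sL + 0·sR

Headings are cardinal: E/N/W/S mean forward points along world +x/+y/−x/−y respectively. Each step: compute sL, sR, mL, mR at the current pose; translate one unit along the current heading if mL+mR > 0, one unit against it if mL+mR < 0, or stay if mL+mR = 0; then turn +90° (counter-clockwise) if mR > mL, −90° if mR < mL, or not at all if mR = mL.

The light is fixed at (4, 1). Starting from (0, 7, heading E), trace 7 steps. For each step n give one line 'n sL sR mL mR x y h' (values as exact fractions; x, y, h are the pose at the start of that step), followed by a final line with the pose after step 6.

n=0: pose=(0,7,E); sL=12/5, sR=60/13; mL=-378/65, mR=12/5; mL+mR=-222/65 → advance -1; mR−mL=534/65 → turn +1·90°
n=1: pose=(-1,7,N); sL=40/39, sR=120/97; mL=-6620/3783, mR=40/39; mL+mR=-2740/3783 → advance -1; mR−mL=3500/1261 → turn +1·90°
n=2: pose=(-1,6,W); sL=3/2, sR=6/5; mL=-39/20, mR=3/2; mL+mR=-9/20 → advance -1; mR−mL=69/20 → turn +1·90°
n=3: pose=(0,6,S); sL=120/13, sR=120/29; mL=-3300/377, mR=120/13; mL+mR=180/377 → advance +1; mR−mL=6780/377 → turn +1·90°
n=4: pose=(0,5,E); sL=60/13, sR=12; mL=-186/13, mR=60/13; mL+mR=-126/13 → advance -1; mR−mL=246/13 → turn +1·90°
n=5: pose=(-1,5,N); sL=24/17, sR=24/13; mL=-564/221, mR=24/17; mL+mR=-252/221 → advance -1; mR−mL=876/221 → turn +1·90°
n=6: pose=(-1,4,W); sL=30/17, sR=3/2; mL=-81/34, mR=30/17; mL+mR=-21/34 → advance -1; mR−mL=141/34 → turn +1·90°

0 12/5 60/13 -378/65 12/5 0 7 E
1 40/39 120/97 -6620/3783 40/39 -1 7 N
2 3/2 6/5 -39/20 3/2 -1 6 W
3 120/13 120/29 -3300/377 120/13 0 6 S
4 60/13 12 -186/13 60/13 0 5 E
5 24/17 24/13 -564/221 24/17 -1 5 N
6 30/17 3/2 -81/34 30/17 -1 4 W
final 0 4 S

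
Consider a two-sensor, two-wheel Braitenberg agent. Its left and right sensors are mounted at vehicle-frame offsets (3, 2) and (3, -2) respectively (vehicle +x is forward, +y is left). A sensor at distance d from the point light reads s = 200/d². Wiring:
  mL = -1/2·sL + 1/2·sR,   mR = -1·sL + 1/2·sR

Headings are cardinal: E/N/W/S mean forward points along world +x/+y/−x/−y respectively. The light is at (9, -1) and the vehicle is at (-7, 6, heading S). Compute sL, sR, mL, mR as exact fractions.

50/53 10/17 -160/901 -585/901

left sensor world pos  = (-5, 3); dL² = 212
right sensor world pos = (-9, 3); dR² = 340
sL = 200/212 = 50/53
sR = 200/340 = 10/17
mL = -1/2·sL + 1/2·sR = -160/901
mR = -1·sL + 1/2·sR = -585/901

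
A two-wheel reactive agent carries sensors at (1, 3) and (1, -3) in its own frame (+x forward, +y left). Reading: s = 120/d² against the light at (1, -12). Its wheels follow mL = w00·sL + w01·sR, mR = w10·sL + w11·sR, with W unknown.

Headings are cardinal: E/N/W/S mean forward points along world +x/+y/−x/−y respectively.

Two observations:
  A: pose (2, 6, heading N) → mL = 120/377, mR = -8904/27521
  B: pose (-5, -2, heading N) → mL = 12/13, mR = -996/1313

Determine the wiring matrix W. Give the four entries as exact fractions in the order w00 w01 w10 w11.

0 1 -1/2 -1/2

obs A: pose=(2,6,N) → sL=24/73, sR=120/377, mL=120/377, mR=-8904/27521
obs B: pose=(-5,-2,N) → sL=60/101, sR=12/13, mL=12/13, mR=-996/1313
sensor matrix S = [[24/73, 120/377], [60/101, 12/13]]; det S = 317952/2779621
solve [mL_A; mL_B] = S·[w00; w01] and [mR_A; mR_B] = S·[w10; w11]:
  w00 = 0, w01 = 1, w10 = -1/2, w11 = -1/2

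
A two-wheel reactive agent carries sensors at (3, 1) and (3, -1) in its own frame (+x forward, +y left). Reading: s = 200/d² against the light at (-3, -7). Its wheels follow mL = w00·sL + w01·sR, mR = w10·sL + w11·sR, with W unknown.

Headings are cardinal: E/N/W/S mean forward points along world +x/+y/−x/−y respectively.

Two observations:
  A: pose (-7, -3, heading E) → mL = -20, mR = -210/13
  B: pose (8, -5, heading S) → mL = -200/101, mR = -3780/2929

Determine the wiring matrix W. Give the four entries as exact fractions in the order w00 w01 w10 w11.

obs A: pose=(-7,-3,E) → sL=100/13, sR=20, mL=-20, mR=-210/13
obs B: pose=(8,-5,S) → sL=40/29, sR=200/101, mL=-200/101, mR=-3780/2929
sensor matrix S = [[100/13, 20], [40/29, 200/101]]; det S = -470400/38077
solve [mL_A; mL_B] = S·[w00; w01] and [mR_A; mR_B] = S·[w10; w11]:
  w00 = 0, w01 = -1, w10 = 1/2, w11 = -1

0 -1 1/2 -1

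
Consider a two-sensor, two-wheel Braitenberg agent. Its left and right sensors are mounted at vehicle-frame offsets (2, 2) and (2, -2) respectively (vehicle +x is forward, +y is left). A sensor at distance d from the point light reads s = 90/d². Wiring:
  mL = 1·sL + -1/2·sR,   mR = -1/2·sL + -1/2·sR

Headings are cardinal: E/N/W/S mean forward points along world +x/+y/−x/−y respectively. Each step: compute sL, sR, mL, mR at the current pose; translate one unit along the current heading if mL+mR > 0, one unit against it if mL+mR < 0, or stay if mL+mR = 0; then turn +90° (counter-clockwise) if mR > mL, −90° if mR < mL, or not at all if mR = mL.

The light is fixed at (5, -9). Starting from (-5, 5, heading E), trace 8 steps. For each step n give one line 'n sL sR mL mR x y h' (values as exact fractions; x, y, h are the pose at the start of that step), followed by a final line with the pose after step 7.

0 9/32 45/104 27/416 -297/832 -5 5 E
1 2/5 90/313 401/1565 -538/1565 -6 5 S
2 45/169 45/229 13005/77402 -8955/38701 -6 6 W
3 90/433 90/353 12285/152849 -35370/152849 -5 6 N
4 9/32 45/104 27/416 -297/832 -5 5 E
5 2/5 90/313 401/1565 -538/1565 -6 5 S
6 45/169 45/229 13005/77402 -8955/38701 -6 6 W
7 90/433 90/353 12285/152849 -35370/152849 -5 6 N
final -5 5 E

n=0: pose=(-5,5,E); sL=9/32, sR=45/104; mL=27/416, mR=-297/832; mL+mR=-243/832 → advance -1; mR−mL=-27/64 → turn -1·90°
n=1: pose=(-6,5,S); sL=2/5, sR=90/313; mL=401/1565, mR=-538/1565; mL+mR=-137/1565 → advance -1; mR−mL=-3/5 → turn -1·90°
n=2: pose=(-6,6,W); sL=45/169, sR=45/229; mL=13005/77402, mR=-8955/38701; mL+mR=-4905/77402 → advance -1; mR−mL=-135/338 → turn -1·90°
n=3: pose=(-5,6,N); sL=90/433, sR=90/353; mL=12285/152849, mR=-35370/152849; mL+mR=-23085/152849 → advance -1; mR−mL=-135/433 → turn -1·90°
n=4: pose=(-5,5,E); sL=9/32, sR=45/104; mL=27/416, mR=-297/832; mL+mR=-243/832 → advance -1; mR−mL=-27/64 → turn -1·90°
n=5: pose=(-6,5,S); sL=2/5, sR=90/313; mL=401/1565, mR=-538/1565; mL+mR=-137/1565 → advance -1; mR−mL=-3/5 → turn -1·90°
n=6: pose=(-6,6,W); sL=45/169, sR=45/229; mL=13005/77402, mR=-8955/38701; mL+mR=-4905/77402 → advance -1; mR−mL=-135/338 → turn -1·90°
n=7: pose=(-5,6,N); sL=90/433, sR=90/353; mL=12285/152849, mR=-35370/152849; mL+mR=-23085/152849 → advance -1; mR−mL=-135/433 → turn -1·90°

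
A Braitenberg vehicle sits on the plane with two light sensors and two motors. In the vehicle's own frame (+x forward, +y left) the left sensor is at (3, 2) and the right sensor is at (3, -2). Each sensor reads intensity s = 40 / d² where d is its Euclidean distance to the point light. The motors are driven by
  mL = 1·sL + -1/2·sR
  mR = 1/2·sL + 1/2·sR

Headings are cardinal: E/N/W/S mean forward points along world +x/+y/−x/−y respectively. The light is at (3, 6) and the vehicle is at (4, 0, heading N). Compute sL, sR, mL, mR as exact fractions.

4 20/9 26/9 28/9

left sensor world pos  = (2, 3); dL² = 10
right sensor world pos = (6, 3); dR² = 18
sL = 40/10 = 4
sR = 40/18 = 20/9
mL = 1·sL + -1/2·sR = 26/9
mR = 1/2·sL + 1/2·sR = 28/9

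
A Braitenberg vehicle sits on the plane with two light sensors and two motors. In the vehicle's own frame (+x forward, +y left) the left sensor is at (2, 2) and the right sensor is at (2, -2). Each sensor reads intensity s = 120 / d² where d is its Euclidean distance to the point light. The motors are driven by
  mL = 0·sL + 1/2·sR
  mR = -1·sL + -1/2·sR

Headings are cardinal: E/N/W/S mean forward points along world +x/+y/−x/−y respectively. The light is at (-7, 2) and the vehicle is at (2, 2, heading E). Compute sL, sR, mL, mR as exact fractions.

24/25 24/25 12/25 -36/25

left sensor world pos  = (4, 4); dL² = 125
right sensor world pos = (4, 0); dR² = 125
sL = 120/125 = 24/25
sR = 120/125 = 24/25
mL = 0·sL + 1/2·sR = 12/25
mR = -1·sL + -1/2·sR = -36/25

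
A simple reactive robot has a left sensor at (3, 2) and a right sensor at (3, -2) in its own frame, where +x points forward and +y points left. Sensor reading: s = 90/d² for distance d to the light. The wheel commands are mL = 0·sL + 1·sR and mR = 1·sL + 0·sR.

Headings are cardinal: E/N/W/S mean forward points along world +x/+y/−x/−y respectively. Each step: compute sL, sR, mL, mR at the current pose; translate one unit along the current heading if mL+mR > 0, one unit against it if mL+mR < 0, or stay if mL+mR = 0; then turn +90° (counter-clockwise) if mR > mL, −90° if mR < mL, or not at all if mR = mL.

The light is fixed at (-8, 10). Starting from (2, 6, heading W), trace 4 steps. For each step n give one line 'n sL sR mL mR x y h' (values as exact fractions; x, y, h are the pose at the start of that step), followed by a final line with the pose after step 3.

0 18/17 90/53 90/53 18/17 2 6 W
1 9/5 45/61 45/61 9/5 1 6 N
2 90/61 90/37 90/37 90/61 1 7 W
3 5/2 9/10 9/10 5/2 0 7 N
final 0 8 W

n=0: pose=(2,6,W); sL=18/17, sR=90/53; mL=90/53, mR=18/17; mL+mR=2484/901 → advance +1; mR−mL=-576/901 → turn -1·90°
n=1: pose=(1,6,N); sL=9/5, sR=45/61; mL=45/61, mR=9/5; mL+mR=774/305 → advance +1; mR−mL=324/305 → turn +1·90°
n=2: pose=(1,7,W); sL=90/61, sR=90/37; mL=90/37, mR=90/61; mL+mR=8820/2257 → advance +1; mR−mL=-2160/2257 → turn -1·90°
n=3: pose=(0,7,N); sL=5/2, sR=9/10; mL=9/10, mR=5/2; mL+mR=17/5 → advance +1; mR−mL=8/5 → turn +1·90°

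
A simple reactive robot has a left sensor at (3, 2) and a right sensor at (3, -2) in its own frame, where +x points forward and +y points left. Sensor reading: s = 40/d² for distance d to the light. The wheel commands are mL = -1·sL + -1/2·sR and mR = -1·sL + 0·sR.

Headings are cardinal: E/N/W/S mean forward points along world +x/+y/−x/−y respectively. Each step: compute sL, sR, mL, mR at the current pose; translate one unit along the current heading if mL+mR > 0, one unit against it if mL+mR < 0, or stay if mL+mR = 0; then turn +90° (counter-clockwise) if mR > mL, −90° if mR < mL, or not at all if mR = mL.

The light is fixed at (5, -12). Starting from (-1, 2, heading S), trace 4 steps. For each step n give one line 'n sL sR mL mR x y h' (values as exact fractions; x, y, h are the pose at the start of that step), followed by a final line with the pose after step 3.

n=0: pose=(-1,2,S); sL=40/137, sR=8/37; mL=-2028/5069, mR=-40/137; mL+mR=-3508/5069 → advance -1; mR−mL=4/37 → turn +1·90°
n=1: pose=(-1,3,E); sL=20/149, sR=20/89; mL=-3270/13261, mR=-20/149; mL+mR=-5050/13261 → advance -1; mR−mL=10/89 → turn +1·90°
n=2: pose=(-2,3,N); sL=8/81, sR=40/349; mL=-4412/28269, mR=-8/81; mL+mR=-7204/28269 → advance -1; mR−mL=20/349 → turn +1·90°
n=3: pose=(-2,2,W); sL=10/61, sR=10/89; mL=-1195/5429, mR=-10/61; mL+mR=-2085/5429 → advance -1; mR−mL=5/89 → turn +1·90°

0 40/137 8/37 -2028/5069 -40/137 -1 2 S
1 20/149 20/89 -3270/13261 -20/149 -1 3 E
2 8/81 40/349 -4412/28269 -8/81 -2 3 N
3 10/61 10/89 -1195/5429 -10/61 -2 2 W
final -1 2 S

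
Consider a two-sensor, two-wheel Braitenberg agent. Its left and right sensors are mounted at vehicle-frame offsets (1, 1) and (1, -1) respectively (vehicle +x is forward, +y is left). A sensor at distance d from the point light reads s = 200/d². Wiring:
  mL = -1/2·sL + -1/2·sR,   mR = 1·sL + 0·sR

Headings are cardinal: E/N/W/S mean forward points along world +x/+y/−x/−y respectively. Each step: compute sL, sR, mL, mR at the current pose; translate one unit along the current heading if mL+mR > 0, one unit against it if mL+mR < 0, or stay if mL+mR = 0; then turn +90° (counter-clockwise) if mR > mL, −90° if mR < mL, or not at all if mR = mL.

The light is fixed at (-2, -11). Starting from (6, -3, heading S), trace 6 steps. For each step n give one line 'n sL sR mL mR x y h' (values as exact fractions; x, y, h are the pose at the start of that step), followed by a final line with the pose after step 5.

n=0: pose=(6,-3,S); sL=20/13, sR=100/49; mL=-1140/637, mR=20/13; mL+mR=-160/637 → advance -1; mR−mL=2120/637 → turn +1·90°
n=1: pose=(6,-2,E); sL=200/181, sR=40/29; mL=-6520/5249, mR=200/181; mL+mR=-720/5249 → advance -1; mR−mL=12320/5249 → turn +1·90°
n=2: pose=(5,-2,N); sL=25/17, sR=50/41; mL=-1875/1394, mR=25/17; mL+mR=175/1394 → advance +1; mR−mL=3925/1394 → turn +1·90°
n=3: pose=(5,-1,W); sL=200/117, sR=200/157; mL=-27400/18369, mR=200/117; mL+mR=4000/18369 → advance +1; mR−mL=19600/6123 → turn +1·90°
n=4: pose=(4,-1,S); sL=20/13, sR=100/53; mL=-1180/689, mR=20/13; mL+mR=-120/689 → advance -1; mR−mL=2240/689 → turn +1·90°
n=5: pose=(4,0,E); sL=200/193, sR=200/149; mL=-34200/28757, mR=200/193; mL+mR=-4400/28757 → advance -1; mR−mL=64000/28757 → turn +1·90°

0 20/13 100/49 -1140/637 20/13 6 -3 S
1 200/181 40/29 -6520/5249 200/181 6 -2 E
2 25/17 50/41 -1875/1394 25/17 5 -2 N
3 200/117 200/157 -27400/18369 200/117 5 -1 W
4 20/13 100/53 -1180/689 20/13 4 -1 S
5 200/193 200/149 -34200/28757 200/193 4 0 E
final 3 0 N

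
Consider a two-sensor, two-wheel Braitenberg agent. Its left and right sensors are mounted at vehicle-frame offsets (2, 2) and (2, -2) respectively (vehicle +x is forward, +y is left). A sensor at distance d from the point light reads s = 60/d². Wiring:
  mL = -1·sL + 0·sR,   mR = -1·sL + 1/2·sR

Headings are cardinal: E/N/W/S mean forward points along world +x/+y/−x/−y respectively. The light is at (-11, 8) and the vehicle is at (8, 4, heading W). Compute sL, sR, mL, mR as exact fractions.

left sensor world pos  = (6, 2); dL² = 325
right sensor world pos = (6, 6); dR² = 293
sL = 60/325 = 12/65
sR = 60/293 = 60/293
mL = -1·sL + 0·sR = -12/65
mR = -1·sL + 1/2·sR = -1566/19045

12/65 60/293 -12/65 -1566/19045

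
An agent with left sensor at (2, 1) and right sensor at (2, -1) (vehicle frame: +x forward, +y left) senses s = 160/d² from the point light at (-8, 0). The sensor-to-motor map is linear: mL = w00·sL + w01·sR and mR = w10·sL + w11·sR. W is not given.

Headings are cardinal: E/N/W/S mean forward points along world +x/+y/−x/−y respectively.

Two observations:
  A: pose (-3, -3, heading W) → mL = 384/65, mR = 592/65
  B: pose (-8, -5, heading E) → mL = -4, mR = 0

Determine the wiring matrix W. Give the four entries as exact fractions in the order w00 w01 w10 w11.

-1 1 -1/2 1

obs A: pose=(-3,-3,W) → sL=32/5, sR=160/13, mL=384/65, mR=592/65
obs B: pose=(-8,-5,E) → sL=8, sR=4, mL=-4, mR=0
sensor matrix S = [[32/5, 160/13], [8, 4]]; det S = -4736/65
solve [mL_A; mL_B] = S·[w00; w01] and [mR_A; mR_B] = S·[w10; w11]:
  w00 = -1, w01 = 1, w10 = -1/2, w11 = 1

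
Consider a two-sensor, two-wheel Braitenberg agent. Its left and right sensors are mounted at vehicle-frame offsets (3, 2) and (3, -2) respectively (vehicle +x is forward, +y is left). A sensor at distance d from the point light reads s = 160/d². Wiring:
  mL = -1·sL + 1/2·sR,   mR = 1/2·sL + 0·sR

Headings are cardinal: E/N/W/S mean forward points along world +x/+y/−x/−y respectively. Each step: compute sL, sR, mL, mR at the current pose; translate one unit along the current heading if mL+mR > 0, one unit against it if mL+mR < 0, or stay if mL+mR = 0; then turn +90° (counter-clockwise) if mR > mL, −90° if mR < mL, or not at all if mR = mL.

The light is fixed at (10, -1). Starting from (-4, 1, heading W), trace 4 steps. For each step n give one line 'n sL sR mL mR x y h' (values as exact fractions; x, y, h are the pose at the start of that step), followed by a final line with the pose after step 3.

0 160/289 32/61 -5136/17629 80/289 -4 1 W
1 80/61 80/113 -6600/6893 40/61 -3 1 S
2 32/25 160/101 -1232/2525 16/25 -3 2 E
3 20/29 20/17 -50/493 10/29 -2 2 N
final -2 3 W

n=0: pose=(-4,1,W); sL=160/289, sR=32/61; mL=-5136/17629, mR=80/289; mL+mR=-256/17629 → advance -1; mR−mL=10016/17629 → turn +1·90°
n=1: pose=(-3,1,S); sL=80/61, sR=80/113; mL=-6600/6893, mR=40/61; mL+mR=-2080/6893 → advance -1; mR−mL=11120/6893 → turn +1·90°
n=2: pose=(-3,2,E); sL=32/25, sR=160/101; mL=-1232/2525, mR=16/25; mL+mR=384/2525 → advance +1; mR−mL=2848/2525 → turn +1·90°
n=3: pose=(-2,2,N); sL=20/29, sR=20/17; mL=-50/493, mR=10/29; mL+mR=120/493 → advance +1; mR−mL=220/493 → turn +1·90°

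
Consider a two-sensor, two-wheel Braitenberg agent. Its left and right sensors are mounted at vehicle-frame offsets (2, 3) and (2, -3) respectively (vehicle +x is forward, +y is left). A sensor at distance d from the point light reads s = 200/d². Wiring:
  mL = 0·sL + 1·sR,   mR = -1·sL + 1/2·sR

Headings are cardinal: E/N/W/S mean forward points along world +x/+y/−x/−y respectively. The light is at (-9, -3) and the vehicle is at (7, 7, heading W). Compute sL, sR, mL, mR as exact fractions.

left sensor world pos  = (5, 4); dL² = 245
right sensor world pos = (5, 10); dR² = 365
sL = 200/245 = 40/49
sR = 200/365 = 40/73
mL = 0·sL + 1·sR = 40/73
mR = -1·sL + 1/2·sR = -1940/3577

40/49 40/73 40/73 -1940/3577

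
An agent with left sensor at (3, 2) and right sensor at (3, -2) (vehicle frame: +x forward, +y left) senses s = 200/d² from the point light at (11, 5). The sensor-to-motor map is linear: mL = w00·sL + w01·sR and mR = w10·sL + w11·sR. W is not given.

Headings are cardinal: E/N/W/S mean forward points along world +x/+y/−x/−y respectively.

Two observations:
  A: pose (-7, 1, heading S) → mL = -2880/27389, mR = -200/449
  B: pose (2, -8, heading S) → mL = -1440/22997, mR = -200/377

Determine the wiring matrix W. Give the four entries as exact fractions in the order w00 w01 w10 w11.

obs A: pose=(-7,1,S) → sL=40/61, sR=200/449, mL=-2880/27389, mR=-200/449
obs B: pose=(2,-8,S) → sL=40/61, sR=200/377, mL=-1440/22997, mR=-200/377
sensor matrix S = [[40/61, 200/449], [40/61, 200/377]]; det S = 576000/10325653
solve [mL_A; mL_B] = S·[w00; w01] and [mR_A; mR_B] = S·[w10; w11]:
  w00 = -1/2, w01 = 1/2, w10 = 0, w11 = -1

-1/2 1/2 0 -1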